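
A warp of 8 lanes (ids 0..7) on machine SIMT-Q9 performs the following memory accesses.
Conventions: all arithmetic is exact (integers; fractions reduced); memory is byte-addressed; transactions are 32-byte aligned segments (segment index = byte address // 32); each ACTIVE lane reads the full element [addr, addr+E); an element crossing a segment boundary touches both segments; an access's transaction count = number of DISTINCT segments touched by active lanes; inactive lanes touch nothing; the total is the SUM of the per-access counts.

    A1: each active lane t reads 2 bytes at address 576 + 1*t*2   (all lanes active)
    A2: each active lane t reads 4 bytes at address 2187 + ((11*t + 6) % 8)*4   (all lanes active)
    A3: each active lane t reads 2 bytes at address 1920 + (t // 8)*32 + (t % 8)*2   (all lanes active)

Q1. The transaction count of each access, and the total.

A1: 1 transaction
A2: 2 transactions
A3: 1 transaction

Answer: 1,2,1; total 4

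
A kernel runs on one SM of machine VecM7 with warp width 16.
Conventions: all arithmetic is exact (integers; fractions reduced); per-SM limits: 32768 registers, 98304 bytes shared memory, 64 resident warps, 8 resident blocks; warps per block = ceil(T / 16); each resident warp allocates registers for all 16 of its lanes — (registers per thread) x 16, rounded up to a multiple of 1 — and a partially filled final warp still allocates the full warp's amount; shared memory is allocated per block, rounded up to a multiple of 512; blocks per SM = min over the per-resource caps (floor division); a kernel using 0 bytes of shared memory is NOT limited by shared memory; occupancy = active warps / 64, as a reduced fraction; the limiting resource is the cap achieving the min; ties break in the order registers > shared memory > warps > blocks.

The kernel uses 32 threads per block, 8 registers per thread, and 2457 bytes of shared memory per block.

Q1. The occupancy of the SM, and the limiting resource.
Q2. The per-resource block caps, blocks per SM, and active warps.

Answer: occupancy 1/4, limited by blocks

registers: 128 blocks
shared memory: 38 blocks
warps: 32 blocks
blocks: 8 blocks

Answer: 8 blocks, 16 active warps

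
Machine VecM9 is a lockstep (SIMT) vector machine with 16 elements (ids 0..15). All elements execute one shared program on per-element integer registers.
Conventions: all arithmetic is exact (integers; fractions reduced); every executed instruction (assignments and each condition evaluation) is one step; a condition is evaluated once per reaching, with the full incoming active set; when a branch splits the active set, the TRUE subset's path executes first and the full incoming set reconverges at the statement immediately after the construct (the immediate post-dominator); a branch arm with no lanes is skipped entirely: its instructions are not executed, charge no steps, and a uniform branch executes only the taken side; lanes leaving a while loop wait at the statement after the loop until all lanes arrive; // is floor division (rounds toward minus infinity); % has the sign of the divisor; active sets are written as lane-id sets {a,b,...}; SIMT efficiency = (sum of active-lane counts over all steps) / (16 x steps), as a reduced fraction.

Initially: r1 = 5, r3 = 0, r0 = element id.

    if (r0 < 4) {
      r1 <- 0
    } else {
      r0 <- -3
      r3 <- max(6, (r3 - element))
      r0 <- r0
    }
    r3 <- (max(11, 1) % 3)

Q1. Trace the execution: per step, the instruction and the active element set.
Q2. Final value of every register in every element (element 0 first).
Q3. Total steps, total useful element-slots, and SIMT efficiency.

step 0: eval (r0 < 4)                {0,1,2,3,4,5,6,7,8,9,10,11,12,13,14,15}
step 1: r1 <- 0                      {0,1,2,3}
step 2: r0 <- -3                     {4,5,6,7,8,9,10,11,12,13,14,15}
step 3: r3 <- max(6, (r3 - element)) {4,5,6,7,8,9,10,11,12,13,14,15}
step 4: r0 <- r0                     {4,5,6,7,8,9,10,11,12,13,14,15}
step 5: r3 <- (max(11, 1) % 3)       {0,1,2,3,4,5,6,7,8,9,10,11,12,13,14,15}

Answer: 6 steps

r1: 0,0,0,0,5,5,5,5,5,5,5,5,5,5,5,5
r3: 2,2,2,2,2,2,2,2,2,2,2,2,2,2,2,2
r0: 0,1,2,3,-3,-3,-3,-3,-3,-3,-3,-3,-3,-3,-3,-3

steps = 6; useful = 72; efficiency = 72/96 = 3/4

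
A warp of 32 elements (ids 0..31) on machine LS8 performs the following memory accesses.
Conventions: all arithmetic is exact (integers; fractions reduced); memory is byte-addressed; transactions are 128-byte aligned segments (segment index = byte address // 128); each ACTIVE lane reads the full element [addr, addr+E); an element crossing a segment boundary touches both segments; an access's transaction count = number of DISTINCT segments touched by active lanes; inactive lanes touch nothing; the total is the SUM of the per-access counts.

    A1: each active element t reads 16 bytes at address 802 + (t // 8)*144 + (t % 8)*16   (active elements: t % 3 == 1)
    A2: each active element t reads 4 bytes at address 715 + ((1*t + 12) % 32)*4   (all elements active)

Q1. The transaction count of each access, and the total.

A1: 5 transactions
A2: 2 transactions

Answer: 5,2; total 7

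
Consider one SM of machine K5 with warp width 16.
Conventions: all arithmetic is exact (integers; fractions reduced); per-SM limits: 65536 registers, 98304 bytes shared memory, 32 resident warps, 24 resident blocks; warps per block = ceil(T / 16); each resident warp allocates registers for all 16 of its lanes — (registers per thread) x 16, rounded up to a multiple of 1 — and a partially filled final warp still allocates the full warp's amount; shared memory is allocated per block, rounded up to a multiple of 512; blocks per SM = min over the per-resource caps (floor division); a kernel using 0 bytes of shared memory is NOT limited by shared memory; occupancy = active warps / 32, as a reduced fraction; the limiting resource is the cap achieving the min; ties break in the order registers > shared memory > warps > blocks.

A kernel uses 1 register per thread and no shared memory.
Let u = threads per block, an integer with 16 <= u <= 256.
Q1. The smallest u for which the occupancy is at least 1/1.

Answer: u = 17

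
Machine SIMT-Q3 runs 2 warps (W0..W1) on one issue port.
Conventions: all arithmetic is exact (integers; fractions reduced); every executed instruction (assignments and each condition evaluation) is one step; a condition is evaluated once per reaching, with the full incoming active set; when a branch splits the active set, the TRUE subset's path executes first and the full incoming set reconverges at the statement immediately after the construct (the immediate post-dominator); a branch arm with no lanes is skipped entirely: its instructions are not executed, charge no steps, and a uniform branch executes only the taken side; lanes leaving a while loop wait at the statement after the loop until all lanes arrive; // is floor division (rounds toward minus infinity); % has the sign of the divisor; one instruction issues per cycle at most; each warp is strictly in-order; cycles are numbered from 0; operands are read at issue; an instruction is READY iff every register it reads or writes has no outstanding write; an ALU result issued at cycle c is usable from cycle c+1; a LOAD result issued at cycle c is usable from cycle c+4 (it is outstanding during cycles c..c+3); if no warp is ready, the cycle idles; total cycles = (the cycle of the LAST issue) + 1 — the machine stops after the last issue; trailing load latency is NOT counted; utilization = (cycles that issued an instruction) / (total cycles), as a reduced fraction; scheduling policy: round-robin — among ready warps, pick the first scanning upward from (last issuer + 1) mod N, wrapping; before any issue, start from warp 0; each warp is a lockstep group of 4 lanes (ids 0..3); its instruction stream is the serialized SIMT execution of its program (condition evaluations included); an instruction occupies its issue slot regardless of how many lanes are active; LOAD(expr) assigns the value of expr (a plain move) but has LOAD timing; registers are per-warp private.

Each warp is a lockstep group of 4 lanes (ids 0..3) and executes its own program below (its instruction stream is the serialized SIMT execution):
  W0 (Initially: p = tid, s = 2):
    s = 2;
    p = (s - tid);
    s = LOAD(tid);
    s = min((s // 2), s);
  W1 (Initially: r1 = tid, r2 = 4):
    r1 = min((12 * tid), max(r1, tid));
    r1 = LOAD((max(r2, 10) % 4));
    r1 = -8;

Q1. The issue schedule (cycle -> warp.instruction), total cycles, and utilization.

cycle 0: W0.I0
cycle 1: W1.I0
cycle 2: W0.I1
cycle 3: W1.I1
cycle 4: W0.I2
cycle 5: idle
cycle 6: idle
cycle 7: W1.I2
cycle 8: W0.I3

Answer: 9 cycles, utilization 7/9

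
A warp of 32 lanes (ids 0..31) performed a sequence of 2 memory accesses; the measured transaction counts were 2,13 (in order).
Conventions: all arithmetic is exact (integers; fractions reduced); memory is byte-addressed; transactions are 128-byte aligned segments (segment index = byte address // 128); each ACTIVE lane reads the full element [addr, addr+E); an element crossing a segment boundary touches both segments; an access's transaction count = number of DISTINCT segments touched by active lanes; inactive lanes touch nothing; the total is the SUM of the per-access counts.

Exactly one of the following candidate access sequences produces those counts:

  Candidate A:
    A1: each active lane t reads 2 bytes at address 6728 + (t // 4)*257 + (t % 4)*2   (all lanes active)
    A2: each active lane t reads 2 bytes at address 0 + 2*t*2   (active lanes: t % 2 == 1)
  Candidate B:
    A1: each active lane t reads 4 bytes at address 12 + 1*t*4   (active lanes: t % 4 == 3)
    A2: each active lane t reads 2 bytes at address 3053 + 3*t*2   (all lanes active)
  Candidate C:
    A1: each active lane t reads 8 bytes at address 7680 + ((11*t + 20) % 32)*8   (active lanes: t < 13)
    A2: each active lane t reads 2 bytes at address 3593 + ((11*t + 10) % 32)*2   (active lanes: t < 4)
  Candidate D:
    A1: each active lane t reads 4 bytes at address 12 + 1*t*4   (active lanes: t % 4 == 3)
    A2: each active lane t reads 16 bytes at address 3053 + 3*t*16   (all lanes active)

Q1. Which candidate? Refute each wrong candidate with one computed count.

A: A1 gives 8 transactions, not 2
B: A2 gives 3 transactions, not 13
C: A2 gives 1 transaction, not 13
D: all counts match (2,13)

Answer: D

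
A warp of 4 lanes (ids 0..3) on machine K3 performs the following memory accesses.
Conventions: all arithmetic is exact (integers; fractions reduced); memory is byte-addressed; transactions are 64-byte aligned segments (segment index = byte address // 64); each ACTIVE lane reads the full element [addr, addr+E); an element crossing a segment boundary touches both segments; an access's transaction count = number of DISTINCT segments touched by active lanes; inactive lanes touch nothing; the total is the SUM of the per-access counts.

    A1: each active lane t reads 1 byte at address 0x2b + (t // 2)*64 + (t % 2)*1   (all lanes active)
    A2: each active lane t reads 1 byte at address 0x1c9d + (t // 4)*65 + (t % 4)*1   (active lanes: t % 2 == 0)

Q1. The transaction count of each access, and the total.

A1: 2 transactions
A2: 1 transaction

Answer: 2,1; total 3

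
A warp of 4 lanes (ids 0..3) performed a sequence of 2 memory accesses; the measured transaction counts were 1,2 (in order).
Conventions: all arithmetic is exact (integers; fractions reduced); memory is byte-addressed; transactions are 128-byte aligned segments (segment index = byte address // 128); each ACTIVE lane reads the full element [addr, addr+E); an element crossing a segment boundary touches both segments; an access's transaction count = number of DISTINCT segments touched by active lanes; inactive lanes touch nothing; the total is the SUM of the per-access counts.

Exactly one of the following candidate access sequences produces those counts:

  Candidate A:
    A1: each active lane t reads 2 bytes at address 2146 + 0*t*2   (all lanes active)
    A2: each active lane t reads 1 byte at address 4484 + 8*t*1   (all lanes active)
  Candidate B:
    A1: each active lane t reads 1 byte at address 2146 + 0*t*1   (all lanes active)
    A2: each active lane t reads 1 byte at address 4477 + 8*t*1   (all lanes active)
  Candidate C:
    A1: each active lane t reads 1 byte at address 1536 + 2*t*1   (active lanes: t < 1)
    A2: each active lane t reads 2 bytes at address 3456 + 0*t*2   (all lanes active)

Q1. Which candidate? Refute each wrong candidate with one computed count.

A: A2 gives 1 transaction, not 2
C: A2 gives 1 transaction, not 2
B: all counts match (1,2)

Answer: B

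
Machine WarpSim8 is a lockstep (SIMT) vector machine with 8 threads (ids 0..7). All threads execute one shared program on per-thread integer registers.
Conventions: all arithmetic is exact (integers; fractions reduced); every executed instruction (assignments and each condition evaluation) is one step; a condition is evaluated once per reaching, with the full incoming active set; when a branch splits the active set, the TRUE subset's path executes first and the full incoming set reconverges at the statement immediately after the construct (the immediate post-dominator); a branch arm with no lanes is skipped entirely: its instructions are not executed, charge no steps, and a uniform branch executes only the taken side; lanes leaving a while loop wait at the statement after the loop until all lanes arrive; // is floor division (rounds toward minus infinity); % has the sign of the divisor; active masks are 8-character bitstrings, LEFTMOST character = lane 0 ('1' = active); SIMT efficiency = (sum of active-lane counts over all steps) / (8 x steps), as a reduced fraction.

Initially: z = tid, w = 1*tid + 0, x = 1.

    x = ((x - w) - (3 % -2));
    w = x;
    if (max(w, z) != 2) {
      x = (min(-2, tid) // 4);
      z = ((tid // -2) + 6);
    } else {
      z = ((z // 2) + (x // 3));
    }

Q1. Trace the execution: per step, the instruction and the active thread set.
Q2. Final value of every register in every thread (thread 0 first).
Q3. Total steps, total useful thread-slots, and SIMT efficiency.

step 0: x <- ((x - w) - (3 % -2))    11111111
step 1: w <- x                       11111111
step 2: eval (max(w, z) != 2)        11111111
step 3: x <- (min(-2, tid) // 4)     01011111
step 4: z <- ((tid // -2) + 6)       01011111
step 5: z <- ((z // 2) + (x // 3))   10100000

Answer: 6 steps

z: 0,5,1,4,4,3,3,2
w: 2,1,0,-1,-2,-3,-4,-5
x: 2,-1,0,-1,-1,-1,-1,-1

steps = 6; useful = 38; efficiency = 38/48 = 19/24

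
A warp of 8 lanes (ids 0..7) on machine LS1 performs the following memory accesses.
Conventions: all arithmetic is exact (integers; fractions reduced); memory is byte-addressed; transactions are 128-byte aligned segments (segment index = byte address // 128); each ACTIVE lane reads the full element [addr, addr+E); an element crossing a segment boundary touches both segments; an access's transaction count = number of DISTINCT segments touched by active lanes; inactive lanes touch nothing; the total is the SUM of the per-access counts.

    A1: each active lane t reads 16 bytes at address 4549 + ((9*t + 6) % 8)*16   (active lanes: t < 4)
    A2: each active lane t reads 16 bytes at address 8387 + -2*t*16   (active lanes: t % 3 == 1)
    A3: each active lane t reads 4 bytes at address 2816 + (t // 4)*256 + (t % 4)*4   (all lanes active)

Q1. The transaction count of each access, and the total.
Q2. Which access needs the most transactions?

A1: 2 transactions
A2: 3 transactions
A3: 2 transactions

Answer: 2,3,2; total 7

Answer: A2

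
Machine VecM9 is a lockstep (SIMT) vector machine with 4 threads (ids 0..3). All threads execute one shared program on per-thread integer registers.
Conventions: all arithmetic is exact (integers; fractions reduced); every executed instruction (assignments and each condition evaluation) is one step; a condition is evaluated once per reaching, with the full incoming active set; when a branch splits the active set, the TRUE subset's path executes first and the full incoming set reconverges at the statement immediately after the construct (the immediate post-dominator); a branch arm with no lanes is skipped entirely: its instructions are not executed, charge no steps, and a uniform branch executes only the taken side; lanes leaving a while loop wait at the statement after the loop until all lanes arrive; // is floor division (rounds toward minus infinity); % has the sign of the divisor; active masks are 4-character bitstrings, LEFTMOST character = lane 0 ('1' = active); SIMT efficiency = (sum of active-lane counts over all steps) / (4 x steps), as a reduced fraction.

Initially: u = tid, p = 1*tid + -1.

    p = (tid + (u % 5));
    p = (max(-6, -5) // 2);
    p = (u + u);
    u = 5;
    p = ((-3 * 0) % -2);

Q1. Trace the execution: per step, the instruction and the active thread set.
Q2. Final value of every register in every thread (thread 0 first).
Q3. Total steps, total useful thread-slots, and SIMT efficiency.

step 0: p <- (tid + (u % 5))         1111
step 1: p <- (max(-6, -5) // 2)      1111
step 2: p <- (u + u)                 1111
step 3: u <- 5                       1111
step 4: p <- ((-3 * 0) % -2)         1111

Answer: 5 steps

u: 5,5,5,5
p: 0,0,0,0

steps = 5; useful = 20; efficiency = 20/20 = 1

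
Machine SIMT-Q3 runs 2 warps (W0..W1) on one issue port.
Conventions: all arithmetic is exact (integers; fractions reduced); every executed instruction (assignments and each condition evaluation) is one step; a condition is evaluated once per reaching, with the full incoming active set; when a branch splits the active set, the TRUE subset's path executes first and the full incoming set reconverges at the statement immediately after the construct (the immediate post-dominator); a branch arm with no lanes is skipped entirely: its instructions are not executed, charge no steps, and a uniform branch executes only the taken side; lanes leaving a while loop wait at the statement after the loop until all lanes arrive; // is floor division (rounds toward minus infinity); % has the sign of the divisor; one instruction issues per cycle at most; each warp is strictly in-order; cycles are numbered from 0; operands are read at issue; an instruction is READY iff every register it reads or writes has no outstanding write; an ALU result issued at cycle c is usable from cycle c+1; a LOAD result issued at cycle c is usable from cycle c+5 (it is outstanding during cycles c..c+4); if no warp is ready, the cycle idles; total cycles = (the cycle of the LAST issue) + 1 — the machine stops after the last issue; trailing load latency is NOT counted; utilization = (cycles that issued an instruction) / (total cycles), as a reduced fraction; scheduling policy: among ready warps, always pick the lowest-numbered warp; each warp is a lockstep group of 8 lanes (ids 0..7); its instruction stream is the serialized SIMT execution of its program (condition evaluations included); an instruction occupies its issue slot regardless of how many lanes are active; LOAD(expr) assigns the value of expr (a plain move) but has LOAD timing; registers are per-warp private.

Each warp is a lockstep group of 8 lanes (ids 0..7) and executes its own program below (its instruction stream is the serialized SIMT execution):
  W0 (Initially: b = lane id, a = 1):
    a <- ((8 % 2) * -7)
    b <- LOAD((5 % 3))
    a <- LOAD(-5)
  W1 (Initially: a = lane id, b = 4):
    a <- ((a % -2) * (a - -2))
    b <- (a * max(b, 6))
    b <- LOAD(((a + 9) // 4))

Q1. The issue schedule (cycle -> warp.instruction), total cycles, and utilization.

cycle 0: W0.I0
cycle 1: W0.I1
cycle 2: W0.I2
cycle 3: W1.I0
cycle 4: W1.I1
cycle 5: W1.I2

Answer: 6 cycles, utilization 1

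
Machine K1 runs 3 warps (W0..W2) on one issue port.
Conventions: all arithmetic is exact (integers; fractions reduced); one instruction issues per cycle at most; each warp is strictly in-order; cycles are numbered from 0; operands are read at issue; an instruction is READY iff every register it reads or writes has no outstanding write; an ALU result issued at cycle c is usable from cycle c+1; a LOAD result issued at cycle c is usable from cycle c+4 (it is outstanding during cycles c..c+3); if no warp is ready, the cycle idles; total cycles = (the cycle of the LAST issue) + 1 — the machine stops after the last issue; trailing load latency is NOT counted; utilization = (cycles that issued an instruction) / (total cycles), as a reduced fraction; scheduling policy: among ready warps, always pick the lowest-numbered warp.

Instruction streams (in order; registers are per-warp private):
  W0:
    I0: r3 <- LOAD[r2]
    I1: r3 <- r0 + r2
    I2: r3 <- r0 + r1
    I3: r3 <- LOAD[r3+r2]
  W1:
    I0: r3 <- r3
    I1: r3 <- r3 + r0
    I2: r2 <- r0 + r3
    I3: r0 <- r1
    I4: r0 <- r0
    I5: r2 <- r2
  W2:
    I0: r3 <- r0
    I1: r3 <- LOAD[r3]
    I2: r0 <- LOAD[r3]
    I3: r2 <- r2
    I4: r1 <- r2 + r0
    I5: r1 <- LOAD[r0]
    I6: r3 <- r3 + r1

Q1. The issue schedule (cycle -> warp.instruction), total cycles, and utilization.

cycle 0: W0.I0
cycle 1: W1.I0
cycle 2: W1.I1
cycle 3: W1.I2
cycle 4: W0.I1
cycle 5: W0.I2
cycle 6: W0.I3
cycle 7: W1.I3
cycle 8: W1.I4
cycle 9: W1.I5
cycle 10: W2.I0
cycle 11: W2.I1
cycle 12: idle
cycle 13: idle
cycle 14: idle
cycle 15: W2.I2
cycle 16: W2.I3
cycle 17: idle
cycle 18: idle
cycle 19: W2.I4
cycle 20: W2.I5
cycle 21: idle
cycle 22: idle
cycle 23: idle
cycle 24: W2.I6

Answer: 25 cycles, utilization 17/25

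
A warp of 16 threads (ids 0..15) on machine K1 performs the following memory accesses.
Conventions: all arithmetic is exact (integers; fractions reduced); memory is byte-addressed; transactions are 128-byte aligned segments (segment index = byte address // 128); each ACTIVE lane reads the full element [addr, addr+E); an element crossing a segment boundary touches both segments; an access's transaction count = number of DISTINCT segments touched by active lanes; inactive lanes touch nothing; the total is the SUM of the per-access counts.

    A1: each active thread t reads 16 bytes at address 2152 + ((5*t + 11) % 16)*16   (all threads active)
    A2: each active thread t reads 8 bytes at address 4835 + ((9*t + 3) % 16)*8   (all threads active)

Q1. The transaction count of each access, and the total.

A1: 3 transactions
A2: 2 transactions

Answer: 3,2; total 5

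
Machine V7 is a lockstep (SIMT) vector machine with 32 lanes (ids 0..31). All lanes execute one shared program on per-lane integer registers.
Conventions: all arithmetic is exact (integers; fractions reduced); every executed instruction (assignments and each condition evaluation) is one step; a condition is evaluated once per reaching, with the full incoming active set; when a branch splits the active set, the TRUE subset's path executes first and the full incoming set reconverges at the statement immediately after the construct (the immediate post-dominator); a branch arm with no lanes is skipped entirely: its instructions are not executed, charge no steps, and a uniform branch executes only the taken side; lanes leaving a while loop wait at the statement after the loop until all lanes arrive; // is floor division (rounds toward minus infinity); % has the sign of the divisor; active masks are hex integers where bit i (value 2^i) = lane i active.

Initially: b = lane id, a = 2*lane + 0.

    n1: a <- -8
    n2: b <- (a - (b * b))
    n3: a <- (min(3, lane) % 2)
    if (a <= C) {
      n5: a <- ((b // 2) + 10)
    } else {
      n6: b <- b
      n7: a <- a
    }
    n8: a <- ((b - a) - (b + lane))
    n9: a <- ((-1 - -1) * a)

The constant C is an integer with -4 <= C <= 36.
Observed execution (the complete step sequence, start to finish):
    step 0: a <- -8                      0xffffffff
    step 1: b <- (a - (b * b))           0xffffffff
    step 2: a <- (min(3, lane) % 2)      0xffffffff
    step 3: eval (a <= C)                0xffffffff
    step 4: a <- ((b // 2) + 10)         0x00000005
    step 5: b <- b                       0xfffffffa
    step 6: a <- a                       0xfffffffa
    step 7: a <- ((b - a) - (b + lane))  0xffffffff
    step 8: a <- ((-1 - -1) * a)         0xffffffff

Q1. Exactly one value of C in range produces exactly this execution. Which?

Answer: C = 0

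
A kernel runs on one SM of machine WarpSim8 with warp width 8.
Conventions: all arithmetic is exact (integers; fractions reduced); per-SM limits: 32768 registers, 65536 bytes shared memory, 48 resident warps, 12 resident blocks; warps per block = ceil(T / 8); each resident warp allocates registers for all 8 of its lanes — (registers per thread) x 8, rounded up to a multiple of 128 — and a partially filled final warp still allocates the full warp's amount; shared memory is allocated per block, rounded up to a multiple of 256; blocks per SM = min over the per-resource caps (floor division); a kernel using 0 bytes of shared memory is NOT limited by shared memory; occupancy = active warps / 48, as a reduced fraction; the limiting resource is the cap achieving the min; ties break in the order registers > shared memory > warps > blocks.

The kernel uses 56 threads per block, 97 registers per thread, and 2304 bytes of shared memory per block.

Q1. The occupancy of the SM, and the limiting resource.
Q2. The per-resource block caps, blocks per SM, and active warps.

Answer: occupancy 35/48, limited by registers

registers: 5 blocks
shared memory: 28 blocks
warps: 6 blocks
blocks: 12 blocks

Answer: 5 blocks, 35 active warps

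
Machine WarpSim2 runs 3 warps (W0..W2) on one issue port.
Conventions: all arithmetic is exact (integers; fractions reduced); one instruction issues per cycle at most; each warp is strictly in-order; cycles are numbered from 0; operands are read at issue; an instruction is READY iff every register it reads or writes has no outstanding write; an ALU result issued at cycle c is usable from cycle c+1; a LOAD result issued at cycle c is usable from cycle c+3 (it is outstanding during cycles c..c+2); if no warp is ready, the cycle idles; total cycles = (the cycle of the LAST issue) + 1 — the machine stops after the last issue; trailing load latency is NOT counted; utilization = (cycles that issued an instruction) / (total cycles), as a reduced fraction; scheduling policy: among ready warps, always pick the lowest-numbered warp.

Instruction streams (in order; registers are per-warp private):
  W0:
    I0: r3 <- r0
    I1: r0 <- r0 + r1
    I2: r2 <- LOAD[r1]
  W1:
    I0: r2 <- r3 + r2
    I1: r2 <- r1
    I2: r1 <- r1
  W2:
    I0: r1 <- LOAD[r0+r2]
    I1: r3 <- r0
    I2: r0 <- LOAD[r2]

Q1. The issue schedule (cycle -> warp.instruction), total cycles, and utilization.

cycle 0: W0.I0
cycle 1: W0.I1
cycle 2: W0.I2
cycle 3: W1.I0
cycle 4: W1.I1
cycle 5: W1.I2
cycle 6: W2.I0
cycle 7: W2.I1
cycle 8: W2.I2

Answer: 9 cycles, utilization 1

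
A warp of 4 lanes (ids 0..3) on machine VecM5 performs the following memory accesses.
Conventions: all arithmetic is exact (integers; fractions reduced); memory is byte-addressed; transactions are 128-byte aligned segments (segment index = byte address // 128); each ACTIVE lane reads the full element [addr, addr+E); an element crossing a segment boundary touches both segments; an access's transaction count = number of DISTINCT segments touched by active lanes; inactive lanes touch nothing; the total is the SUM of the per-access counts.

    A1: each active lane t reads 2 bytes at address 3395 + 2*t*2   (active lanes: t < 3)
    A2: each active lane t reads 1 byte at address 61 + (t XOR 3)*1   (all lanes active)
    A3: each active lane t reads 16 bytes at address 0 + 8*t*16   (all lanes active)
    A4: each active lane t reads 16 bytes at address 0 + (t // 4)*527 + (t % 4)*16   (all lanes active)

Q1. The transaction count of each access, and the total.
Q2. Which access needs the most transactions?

A1: 1 transaction
A2: 1 transaction
A3: 4 transactions
A4: 1 transaction

Answer: 1,1,4,1; total 7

Answer: A3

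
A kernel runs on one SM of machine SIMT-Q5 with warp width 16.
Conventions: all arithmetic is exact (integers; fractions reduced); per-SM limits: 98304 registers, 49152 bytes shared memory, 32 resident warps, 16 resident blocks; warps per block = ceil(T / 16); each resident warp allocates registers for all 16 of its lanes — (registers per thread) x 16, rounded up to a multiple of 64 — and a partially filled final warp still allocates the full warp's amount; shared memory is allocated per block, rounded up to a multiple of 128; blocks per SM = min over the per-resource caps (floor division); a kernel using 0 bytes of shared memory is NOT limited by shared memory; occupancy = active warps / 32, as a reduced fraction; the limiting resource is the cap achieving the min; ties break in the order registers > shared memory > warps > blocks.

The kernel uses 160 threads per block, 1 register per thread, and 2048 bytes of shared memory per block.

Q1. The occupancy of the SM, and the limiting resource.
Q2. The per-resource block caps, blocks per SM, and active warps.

Answer: occupancy 15/16, limited by warps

registers: 153 blocks
shared memory: 24 blocks
warps: 3 blocks
blocks: 16 blocks

Answer: 3 blocks, 30 active warps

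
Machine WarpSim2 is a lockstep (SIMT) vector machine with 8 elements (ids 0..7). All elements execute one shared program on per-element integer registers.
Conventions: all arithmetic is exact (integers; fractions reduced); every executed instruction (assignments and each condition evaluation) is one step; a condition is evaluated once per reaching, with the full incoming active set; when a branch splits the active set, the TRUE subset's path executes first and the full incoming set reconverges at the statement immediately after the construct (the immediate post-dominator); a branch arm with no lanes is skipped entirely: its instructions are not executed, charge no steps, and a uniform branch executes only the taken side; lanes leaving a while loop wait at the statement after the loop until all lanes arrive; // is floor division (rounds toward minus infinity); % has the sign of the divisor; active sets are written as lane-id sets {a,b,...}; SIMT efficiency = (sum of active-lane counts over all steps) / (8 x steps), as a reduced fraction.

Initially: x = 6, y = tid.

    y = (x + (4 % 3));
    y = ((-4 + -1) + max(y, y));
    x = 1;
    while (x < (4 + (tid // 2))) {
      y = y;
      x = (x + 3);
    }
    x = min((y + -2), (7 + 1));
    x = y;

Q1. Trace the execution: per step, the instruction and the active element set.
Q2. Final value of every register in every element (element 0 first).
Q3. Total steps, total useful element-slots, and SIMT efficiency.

step 0: y <- (x + (4 % 3))           {0,1,2,3,4,5,6,7}
step 1: y <- ((-4 + -1) + max(y, y)) {0,1,2,3,4,5,6,7}
step 2: x <- 1                       {0,1,2,3,4,5,6,7}
step 3: eval (x < (4 + (tid // 2)))  {0,1,2,3,4,5,6,7}
step 4: y <- y                       {0,1,2,3,4,5,6,7}
step 5: x <- (x + 3)                 {0,1,2,3,4,5,6,7}
step 6: eval (x < (4 + (tid // 2)))  {0,1,2,3,4,5,6,7}
step 7: y <- y                       {2,3,4,5,6,7}
step 8: x <- (x + 3)                 {2,3,4,5,6,7}
step 9: eval (x < (4 + (tid // 2)))  {2,3,4,5,6,7}
step 10: x <- min((y + -2), (7 + 1))  {0,1,2,3,4,5,6,7}
step 11: x <- y                       {0,1,2,3,4,5,6,7}

Answer: 12 steps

x: 2,2,2,2,2,2,2,2
y: 2,2,2,2,2,2,2,2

steps = 12; useful = 90; efficiency = 90/96 = 15/16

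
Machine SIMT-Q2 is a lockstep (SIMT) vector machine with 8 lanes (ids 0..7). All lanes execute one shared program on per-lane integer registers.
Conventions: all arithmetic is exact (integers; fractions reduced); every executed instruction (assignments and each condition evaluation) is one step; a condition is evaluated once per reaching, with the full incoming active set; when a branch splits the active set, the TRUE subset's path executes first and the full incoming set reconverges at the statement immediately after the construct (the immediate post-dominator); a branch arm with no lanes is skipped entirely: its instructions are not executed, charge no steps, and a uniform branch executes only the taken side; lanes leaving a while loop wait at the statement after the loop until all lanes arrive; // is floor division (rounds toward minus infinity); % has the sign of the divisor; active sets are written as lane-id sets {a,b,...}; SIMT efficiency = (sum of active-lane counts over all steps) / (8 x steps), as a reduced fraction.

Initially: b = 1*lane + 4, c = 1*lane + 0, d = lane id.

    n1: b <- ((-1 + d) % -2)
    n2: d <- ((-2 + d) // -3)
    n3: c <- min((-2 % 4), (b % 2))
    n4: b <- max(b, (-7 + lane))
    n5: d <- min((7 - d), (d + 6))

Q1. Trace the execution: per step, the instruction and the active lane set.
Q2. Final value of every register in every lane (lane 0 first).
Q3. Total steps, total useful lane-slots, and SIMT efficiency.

step 0: b <- ((-1 + d) % -2)         {0,1,2,3,4,5,6,7}
step 1: d <- ((-2 + d) // -3)        {0,1,2,3,4,5,6,7}
step 2: c <- min((-2 % 4), (b % 2))  {0,1,2,3,4,5,6,7}
step 3: b <- max(b, (-7 + lane))     {0,1,2,3,4,5,6,7}
step 4: d <- min((7 - d), (d + 6))   {0,1,2,3,4,5,6,7}

Answer: 5 steps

b: -1,0,-1,0,-1,0,-1,0
c: 1,0,1,0,1,0,1,0
d: 6,6,6,5,5,5,4,4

steps = 5; useful = 40; efficiency = 40/40 = 1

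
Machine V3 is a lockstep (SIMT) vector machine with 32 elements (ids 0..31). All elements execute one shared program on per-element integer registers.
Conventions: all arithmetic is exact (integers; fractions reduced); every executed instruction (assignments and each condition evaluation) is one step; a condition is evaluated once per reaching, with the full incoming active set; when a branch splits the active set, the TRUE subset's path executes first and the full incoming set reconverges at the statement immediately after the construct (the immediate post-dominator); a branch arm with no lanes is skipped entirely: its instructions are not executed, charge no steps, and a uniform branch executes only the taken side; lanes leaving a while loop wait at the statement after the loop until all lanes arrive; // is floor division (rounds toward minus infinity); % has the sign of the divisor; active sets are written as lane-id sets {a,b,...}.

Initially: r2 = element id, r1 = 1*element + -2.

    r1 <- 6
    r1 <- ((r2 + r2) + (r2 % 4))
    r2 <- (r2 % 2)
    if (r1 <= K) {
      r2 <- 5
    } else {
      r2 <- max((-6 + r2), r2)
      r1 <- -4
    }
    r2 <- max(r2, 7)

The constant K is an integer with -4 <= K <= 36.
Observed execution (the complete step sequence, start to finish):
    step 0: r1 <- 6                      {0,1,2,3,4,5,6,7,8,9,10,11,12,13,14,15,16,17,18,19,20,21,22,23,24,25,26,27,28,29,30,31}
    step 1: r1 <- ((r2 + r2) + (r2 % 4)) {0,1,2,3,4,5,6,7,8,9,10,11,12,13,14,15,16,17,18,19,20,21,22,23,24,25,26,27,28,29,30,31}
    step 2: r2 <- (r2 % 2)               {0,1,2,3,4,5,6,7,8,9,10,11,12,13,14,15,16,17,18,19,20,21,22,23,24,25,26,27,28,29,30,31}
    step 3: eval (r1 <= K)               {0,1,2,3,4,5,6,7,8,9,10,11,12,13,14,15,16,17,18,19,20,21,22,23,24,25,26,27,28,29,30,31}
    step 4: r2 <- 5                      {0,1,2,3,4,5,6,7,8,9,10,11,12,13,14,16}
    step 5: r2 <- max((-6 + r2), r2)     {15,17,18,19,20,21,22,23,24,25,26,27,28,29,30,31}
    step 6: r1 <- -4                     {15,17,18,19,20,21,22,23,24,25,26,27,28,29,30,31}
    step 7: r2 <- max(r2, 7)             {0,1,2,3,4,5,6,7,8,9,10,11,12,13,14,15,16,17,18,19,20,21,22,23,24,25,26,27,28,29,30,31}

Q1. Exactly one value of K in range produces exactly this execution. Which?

Answer: K = 32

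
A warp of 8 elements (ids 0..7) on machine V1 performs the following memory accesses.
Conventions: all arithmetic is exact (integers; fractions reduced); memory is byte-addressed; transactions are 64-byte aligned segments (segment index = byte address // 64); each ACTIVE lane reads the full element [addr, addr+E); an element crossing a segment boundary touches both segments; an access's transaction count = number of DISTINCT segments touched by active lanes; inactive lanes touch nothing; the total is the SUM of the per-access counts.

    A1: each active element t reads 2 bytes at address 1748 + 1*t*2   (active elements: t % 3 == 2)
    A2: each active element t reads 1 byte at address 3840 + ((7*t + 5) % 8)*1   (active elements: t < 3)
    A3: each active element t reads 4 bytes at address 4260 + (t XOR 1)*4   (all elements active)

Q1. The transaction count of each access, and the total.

A1: 1 transaction
A2: 1 transaction
A3: 2 transactions

Answer: 1,1,2; total 4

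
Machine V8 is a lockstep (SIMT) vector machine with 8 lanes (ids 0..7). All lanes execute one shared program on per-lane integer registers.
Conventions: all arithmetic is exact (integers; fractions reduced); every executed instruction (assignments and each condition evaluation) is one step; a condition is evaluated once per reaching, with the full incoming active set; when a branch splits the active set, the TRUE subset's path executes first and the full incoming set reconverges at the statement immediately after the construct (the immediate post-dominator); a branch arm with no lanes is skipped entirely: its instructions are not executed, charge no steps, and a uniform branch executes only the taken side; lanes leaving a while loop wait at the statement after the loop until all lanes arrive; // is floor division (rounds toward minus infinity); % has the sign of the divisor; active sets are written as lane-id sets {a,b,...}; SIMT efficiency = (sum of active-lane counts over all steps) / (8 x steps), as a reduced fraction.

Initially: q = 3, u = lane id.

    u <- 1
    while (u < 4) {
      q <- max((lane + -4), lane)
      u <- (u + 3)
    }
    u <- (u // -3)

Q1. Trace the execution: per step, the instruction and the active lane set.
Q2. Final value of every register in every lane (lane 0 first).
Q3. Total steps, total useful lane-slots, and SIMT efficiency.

step 0: u <- 1                       {0,1,2,3,4,5,6,7}
step 1: eval (u < 4)                 {0,1,2,3,4,5,6,7}
step 2: q <- max((lane + -4), lane)  {0,1,2,3,4,5,6,7}
step 3: u <- (u + 3)                 {0,1,2,3,4,5,6,7}
step 4: eval (u < 4)                 {0,1,2,3,4,5,6,7}
step 5: u <- (u // -3)               {0,1,2,3,4,5,6,7}

Answer: 6 steps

q: 0,1,2,3,4,5,6,7
u: -2,-2,-2,-2,-2,-2,-2,-2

steps = 6; useful = 48; efficiency = 48/48 = 1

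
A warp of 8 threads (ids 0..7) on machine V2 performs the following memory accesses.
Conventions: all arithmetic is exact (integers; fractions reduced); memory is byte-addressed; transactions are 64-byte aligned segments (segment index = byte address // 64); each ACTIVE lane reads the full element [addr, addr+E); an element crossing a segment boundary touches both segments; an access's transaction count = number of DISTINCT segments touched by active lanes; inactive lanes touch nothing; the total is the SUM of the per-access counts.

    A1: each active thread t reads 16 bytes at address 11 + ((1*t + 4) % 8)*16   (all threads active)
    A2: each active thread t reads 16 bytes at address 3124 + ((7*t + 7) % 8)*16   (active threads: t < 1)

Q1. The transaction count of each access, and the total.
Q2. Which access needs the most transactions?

A1: 3 transactions
A2: 1 transaction

Answer: 3,1; total 4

Answer: A1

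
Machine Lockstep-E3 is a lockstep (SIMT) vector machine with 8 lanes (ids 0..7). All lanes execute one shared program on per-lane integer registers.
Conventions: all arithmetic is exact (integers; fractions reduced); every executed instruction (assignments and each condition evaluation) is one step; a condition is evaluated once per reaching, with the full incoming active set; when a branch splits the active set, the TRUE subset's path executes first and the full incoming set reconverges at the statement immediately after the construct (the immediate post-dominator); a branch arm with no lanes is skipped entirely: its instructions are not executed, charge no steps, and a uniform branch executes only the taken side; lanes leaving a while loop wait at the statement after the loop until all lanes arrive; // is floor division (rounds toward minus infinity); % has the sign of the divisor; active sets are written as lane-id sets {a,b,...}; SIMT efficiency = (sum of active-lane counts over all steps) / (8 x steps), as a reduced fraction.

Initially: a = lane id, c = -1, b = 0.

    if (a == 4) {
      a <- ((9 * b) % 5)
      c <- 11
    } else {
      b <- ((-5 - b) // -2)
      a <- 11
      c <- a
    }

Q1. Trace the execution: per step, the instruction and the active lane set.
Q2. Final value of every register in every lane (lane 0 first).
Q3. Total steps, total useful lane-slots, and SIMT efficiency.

step 0: eval (a == 4)                {0,1,2,3,4,5,6,7}
step 1: a <- ((9 * b) % 5)           {4}
step 2: c <- 11                      {4}
step 3: b <- ((-5 - b) // -2)        {0,1,2,3,5,6,7}
step 4: a <- 11                      {0,1,2,3,5,6,7}
step 5: c <- a                       {0,1,2,3,5,6,7}

Answer: 6 steps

a: 11,11,11,11,0,11,11,11
c: 11,11,11,11,11,11,11,11
b: 2,2,2,2,0,2,2,2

steps = 6; useful = 31; efficiency = 31/48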